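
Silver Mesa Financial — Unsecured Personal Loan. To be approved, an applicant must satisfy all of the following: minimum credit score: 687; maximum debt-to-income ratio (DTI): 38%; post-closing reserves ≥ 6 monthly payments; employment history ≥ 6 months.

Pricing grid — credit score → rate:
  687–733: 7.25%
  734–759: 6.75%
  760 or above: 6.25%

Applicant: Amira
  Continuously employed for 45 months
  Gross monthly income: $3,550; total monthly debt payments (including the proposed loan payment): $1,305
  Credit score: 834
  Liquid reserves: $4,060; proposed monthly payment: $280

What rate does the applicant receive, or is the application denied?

Approved at 6.25%

Credit score 834 ≥ 687 (meets minimum)
Employment 45 ≥ 6 months
Reserves: 4,060 ÷ 280 = 14.5 months (meets 6-month minimum)
DTI: 1,305 ÷ 3,550 = 36.8%, within the 38% cap
All requirements met. Score 834 falls in the 760 or above tier → 6.25%.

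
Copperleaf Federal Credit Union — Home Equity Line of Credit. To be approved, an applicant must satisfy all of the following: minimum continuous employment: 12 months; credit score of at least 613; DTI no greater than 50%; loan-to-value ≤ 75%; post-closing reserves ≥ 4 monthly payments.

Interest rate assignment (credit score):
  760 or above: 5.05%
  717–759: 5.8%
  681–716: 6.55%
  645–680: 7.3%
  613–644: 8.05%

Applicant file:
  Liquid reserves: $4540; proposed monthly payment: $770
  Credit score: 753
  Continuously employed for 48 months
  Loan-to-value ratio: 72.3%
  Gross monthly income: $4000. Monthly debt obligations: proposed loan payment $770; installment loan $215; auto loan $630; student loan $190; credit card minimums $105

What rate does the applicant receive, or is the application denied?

Approved at 5.8%

Credit score 753 ≥ 613 (meets minimum)
Total monthly debts = (770 + 215 + 630 + 190 + 105) = 1,910. DTI: 1,910 ÷ 4,000 = 47.8%, within the 50% cap
Reserves: 4,540 ÷ 770 = 5.9 months (meets 4-month minimum)
LTV 72.3% — within 75%
Employment 48 ≥ 12 months
All requirements met. Score 753 falls in the 717–759 tier → 5.8%.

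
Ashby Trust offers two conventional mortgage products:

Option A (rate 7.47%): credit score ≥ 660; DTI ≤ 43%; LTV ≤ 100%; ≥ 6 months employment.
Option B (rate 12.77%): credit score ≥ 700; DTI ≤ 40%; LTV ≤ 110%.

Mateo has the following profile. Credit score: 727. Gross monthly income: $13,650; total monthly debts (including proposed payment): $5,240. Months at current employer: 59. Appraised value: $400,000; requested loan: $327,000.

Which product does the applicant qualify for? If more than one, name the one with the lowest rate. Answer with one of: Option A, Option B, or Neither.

DTI = 5,240/13,650 = 38.4%.
LTV = 327,000/400,000 = 81.8%.
Option A: score 727 ≥ 660; DTI 38.4% ≤ 43%; LTV 81.8% ≤ 100%; employment 59 ≥ 6 mo → qualifies.
Option B: score 727 ≥ 700; DTI 38.4% ≤ 40%; LTV 81.8% ≤ 110% → qualifies.
Qualifying: Option A, Option B. Lowest rate is 7.47% → Option A.

Option A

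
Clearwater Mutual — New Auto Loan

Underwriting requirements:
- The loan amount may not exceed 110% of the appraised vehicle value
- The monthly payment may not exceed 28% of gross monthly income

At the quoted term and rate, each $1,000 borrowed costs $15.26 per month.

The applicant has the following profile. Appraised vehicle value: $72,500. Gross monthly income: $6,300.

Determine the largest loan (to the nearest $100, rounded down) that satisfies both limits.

Payment cap: 28% × $6,300 = $1,764/month.
At $15.26 per $1,000, that supports 1,764/15.26 × 1,000 ≈ $115,596 → $115,500.
LTV cap: 110% × $72,500 = $79,750 → $79,700.
Binding constraint: loan-to-value.

$79,700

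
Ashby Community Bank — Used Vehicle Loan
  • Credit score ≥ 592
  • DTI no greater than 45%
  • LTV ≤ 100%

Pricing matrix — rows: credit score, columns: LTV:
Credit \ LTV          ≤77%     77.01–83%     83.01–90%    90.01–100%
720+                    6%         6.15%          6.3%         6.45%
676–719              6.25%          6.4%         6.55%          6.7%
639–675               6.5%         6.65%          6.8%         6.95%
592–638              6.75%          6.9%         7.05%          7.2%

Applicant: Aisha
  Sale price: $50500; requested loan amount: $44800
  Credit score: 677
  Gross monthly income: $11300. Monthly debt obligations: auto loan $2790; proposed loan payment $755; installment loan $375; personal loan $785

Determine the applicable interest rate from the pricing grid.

6.55%

Credit score 677 ≥ 592; Total monthly debts = (2,790 + 755 + 375 + 785) = 4,705. DTI = 4,705/11,300 = 41.6% ≤ 45%
LTV: 44,800 ÷ 50,500 = 88.7%, within 100% cap
Credit 677 → row 676–719; LTV 88.7% → column 83.01–90%. Grid cell → 6.55%.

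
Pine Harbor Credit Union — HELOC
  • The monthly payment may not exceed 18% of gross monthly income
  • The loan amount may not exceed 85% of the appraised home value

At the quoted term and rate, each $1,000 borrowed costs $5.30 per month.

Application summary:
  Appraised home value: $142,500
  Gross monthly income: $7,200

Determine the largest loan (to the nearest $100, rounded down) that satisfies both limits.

$121,100

Payment cap: 18% × $7,200 = $1,296/month.
At $5.30 per $1,000, that supports 1,296/5.30 × 1,000 ≈ $244,528 → $244,500.
LTV cap: 85% × $142,500 = $121,125 → $121,100.
Binding constraint: loan-to-value.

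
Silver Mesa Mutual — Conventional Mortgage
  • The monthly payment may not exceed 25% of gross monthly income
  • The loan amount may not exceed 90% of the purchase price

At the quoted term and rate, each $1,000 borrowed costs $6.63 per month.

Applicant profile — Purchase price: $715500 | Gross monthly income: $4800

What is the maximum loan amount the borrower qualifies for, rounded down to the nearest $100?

$180,900

Payment cap: 25% × $4,800 = $1,200/month.
At $6.63 per $1,000, that supports 1,200/6.63 × 1,000 ≈ $180,995 → $180,900.
LTV cap: 90% × $715,500 = $643,950 → $643,900.
Binding constraint: payment-to-income.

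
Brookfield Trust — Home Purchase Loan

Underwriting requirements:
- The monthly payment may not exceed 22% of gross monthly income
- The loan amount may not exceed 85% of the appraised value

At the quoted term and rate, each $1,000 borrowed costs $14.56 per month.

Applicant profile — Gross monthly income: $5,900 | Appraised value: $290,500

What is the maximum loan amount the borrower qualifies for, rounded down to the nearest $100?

$89,100

Payment cap: 22% × $5,900 = $1,298/month.
At $14.56 per $1,000, that supports 1,298/14.56 × 1,000 ≈ $89,148 → $89,100.
LTV cap: 85% × $290,500 = $246,925 → $246,900.
Binding constraint: payment-to-income.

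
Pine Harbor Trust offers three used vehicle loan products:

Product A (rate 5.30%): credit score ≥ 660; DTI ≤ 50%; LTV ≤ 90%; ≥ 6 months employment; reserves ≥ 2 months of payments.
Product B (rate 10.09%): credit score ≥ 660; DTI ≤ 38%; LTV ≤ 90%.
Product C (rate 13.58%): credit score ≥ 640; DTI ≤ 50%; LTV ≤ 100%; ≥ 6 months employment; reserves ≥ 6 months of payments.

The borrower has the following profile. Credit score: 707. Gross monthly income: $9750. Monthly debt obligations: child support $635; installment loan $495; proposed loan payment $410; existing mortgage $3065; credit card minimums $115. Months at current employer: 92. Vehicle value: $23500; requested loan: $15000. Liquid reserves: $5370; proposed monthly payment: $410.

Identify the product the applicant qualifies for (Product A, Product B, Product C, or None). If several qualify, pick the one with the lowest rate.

Product A

Total debts = (635 + 495 + 410 + 3,065 + 115) = 4,720; DTI = 4,720/9,750 = 48.4%.
LTV = 15,000/23,500 = 63.8%.
Reserves = 5,370/410 = 13.1 months.
Product A: score 707 ≥ 660; DTI 48.4% ≤ 50%; LTV 63.8% ≤ 90%; employment 92 ≥ 6 mo; reserves 13.1 ≥ 2 mo → qualifies.
Product B: score 707 ≥ 660; DTI 48.4% > 38%; LTV 63.8% ≤ 90% → does not qualify.
Product C: score 707 ≥ 640; DTI 48.4% ≤ 50%; LTV 63.8% ≤ 100%; employment 92 ≥ 6 mo; reserves 13.1 ≥ 6 mo → qualifies.
Qualifying: Product A, Product C. Lowest rate is 5.30% → Product A.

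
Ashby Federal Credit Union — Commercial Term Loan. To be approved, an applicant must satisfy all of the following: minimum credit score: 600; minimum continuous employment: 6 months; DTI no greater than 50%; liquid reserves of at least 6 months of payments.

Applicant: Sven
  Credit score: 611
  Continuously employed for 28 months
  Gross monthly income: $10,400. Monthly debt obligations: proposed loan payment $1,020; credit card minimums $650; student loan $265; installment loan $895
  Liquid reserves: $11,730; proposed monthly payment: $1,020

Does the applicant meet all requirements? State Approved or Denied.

Approved

Credit score 611 ≥ 600 (meets)
Employment 28 ≥ 6 months
Total monthly debts = (1,020 + 650 + 265 + 895) = 2,830. DTI: 2,830 ÷ 10,400 = 27.2%, within the 50% cap
Reserves: 11,730 ÷ 1,020 = 11.5 months (meets 6-month minimum)
All criteria satisfied.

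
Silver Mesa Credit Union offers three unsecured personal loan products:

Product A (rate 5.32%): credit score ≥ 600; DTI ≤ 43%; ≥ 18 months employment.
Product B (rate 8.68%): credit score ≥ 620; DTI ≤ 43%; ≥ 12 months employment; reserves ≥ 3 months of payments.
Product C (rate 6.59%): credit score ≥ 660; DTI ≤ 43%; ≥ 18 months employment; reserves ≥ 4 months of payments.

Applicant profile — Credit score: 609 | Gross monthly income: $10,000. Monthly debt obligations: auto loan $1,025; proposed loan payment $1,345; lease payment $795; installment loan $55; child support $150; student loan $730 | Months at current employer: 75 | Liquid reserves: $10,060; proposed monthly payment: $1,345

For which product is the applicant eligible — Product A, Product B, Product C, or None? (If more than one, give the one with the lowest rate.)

Total debts = (1,025 + 1,345 + 795 + 55 + 150 + 730) = 4,100; DTI = 4,100/10,000 = 41%.
Reserves = 10,060/1,345 = 7.5 months.
Product A: score 609 ≥ 600; DTI 41% ≤ 43%; employment 75 ≥ 18 mo → qualifies.
Product B: score 609 < 620; DTI 41% ≤ 43%; employment 75 ≥ 12 mo; reserves 7.5 ≥ 3 mo → does not qualify.
Product C: score 609 < 660; DTI 41% ≤ 43%; employment 75 ≥ 18 mo; reserves 7.5 ≥ 4 mo → does not qualify.

Product A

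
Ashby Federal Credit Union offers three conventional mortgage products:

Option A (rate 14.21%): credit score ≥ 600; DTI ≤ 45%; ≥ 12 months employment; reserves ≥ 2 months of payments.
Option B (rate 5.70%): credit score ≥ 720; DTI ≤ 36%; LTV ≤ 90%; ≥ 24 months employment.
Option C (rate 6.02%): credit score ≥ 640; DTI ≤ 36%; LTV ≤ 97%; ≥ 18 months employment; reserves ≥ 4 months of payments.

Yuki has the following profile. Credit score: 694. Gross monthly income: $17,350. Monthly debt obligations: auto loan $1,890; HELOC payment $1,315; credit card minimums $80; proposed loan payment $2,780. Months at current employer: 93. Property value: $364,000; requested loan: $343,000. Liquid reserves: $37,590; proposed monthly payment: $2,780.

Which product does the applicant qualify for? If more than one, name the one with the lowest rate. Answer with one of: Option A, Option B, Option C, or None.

Option C

Total debts = (1,890 + 1,315 + 80 + 2,780) = 6,065; DTI = 6,065/17,350 = 35%.
LTV = 343,000/364,000 = 94.2%.
Reserves = 37,590/2,780 = 13.5 months.
Option A: score 694 ≥ 600; DTI 35% ≤ 45%; employment 93 ≥ 12 mo; reserves 13.5 ≥ 2 mo → qualifies.
Option B: score 694 < 720; DTI 35% ≤ 36%; LTV 94.2% > 90%; employment 93 ≥ 24 mo → does not qualify.
Option C: score 694 ≥ 640; DTI 35% ≤ 36%; LTV 94.2% ≤ 97%; employment 93 ≥ 18 mo; reserves 13.5 ≥ 4 mo → qualifies.
Qualifying: Option A, Option C. Lowest rate is 6.02% → Option C.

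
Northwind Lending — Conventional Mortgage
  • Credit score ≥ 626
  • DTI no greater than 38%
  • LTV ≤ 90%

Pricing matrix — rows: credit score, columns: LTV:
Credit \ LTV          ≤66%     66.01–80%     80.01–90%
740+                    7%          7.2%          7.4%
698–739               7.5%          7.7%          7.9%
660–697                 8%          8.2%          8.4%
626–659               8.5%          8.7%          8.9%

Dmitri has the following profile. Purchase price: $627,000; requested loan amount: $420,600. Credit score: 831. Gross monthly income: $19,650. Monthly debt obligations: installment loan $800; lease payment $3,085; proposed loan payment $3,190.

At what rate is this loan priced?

7.2%

Credit score 831 ≥ 626; Total monthly debts = (800 + 3,085 + 3,190) = 7,075. DTI = 7,075/19,650 = 36% ≤ 38%
Loan-to-value = 420,600/627,000 = 67.1% — pass (90% max)
Score 831 is in the 740+ band; LTV 67.1% is in the 66.01–80% band → 7.2%.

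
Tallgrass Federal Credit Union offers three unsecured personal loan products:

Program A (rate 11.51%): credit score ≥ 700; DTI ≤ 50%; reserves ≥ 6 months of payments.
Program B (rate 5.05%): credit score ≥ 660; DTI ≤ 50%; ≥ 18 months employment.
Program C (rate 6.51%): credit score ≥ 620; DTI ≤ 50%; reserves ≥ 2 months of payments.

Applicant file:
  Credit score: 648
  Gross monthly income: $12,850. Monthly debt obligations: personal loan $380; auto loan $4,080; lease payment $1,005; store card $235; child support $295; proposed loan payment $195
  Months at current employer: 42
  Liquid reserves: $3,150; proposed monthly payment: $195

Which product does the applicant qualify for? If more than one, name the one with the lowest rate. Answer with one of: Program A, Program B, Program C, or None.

Program C

Total debts = (380 + 4,080 + 1,005 + 235 + 295 + 195) = 6,190; DTI = 6,190/12,850 = 48.2%.
Reserves = 3,150/195 = 16.2 months.
Program A: score 648 < 700; DTI 48.2% ≤ 50%; reserves 16.2 ≥ 6 mo → does not qualify.
Program B: score 648 < 660; DTI 48.2% ≤ 50%; employment 42 ≥ 18 mo → does not qualify.
Program C: score 648 ≥ 620; DTI 48.2% ≤ 50%; reserves 16.2 ≥ 2 mo → qualifies.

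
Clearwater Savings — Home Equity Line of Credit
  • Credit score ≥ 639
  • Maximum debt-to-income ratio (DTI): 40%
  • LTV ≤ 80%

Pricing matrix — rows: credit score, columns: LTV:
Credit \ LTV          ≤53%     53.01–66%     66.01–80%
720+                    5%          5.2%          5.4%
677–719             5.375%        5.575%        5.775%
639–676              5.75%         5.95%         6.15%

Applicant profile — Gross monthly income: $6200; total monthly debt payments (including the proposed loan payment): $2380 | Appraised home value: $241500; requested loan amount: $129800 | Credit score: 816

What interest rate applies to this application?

Credit score 816 ≥ 639; DTI = 2,380/6,200 = 38.4% ≤ 40%
LTV: 129,800 ÷ 241,500 = 53.7%, within 80% cap
Score 816 is in the 720+ band; LTV 53.7% is in the 53.01–66% band → 5.2%.

5.2%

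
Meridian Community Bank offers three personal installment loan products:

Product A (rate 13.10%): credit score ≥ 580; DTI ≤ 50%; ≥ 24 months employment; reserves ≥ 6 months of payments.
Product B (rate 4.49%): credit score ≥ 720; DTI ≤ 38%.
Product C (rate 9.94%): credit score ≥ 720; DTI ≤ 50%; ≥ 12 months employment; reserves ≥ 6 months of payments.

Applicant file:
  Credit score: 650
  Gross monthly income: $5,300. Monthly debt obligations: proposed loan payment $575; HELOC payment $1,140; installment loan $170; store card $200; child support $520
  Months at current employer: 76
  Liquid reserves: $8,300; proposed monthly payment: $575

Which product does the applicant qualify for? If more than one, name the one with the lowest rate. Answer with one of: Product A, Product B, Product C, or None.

Total debts = (575 + 1,140 + 170 + 200 + 520) = 2,605; DTI = 2,605/5,300 = 49.2%.
Reserves = 8,300/575 = 14.4 months.
Product A: score 650 ≥ 580; DTI 49.2% ≤ 50%; employment 76 ≥ 24 mo; reserves 14.4 ≥ 6 mo → qualifies.
Product B: score 650 < 720; DTI 49.2% > 38% → does not qualify.
Product C: score 650 < 720; DTI 49.2% ≤ 50%; employment 76 ≥ 12 mo; reserves 14.4 ≥ 6 mo → does not qualify.

Product A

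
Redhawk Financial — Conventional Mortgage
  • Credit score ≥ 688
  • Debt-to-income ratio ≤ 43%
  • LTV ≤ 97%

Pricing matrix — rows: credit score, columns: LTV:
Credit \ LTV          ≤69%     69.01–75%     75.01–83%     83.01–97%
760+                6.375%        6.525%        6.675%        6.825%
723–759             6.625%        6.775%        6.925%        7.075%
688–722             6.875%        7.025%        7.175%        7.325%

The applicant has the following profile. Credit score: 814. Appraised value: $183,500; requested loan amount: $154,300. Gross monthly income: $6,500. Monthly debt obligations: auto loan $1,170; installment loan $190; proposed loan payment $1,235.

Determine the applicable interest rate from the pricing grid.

Credit score 814 ≥ 688; Total monthly debts = (1,170 + 190 + 1,235) = 2,595. DTI: 2,595 ÷ 6,500 = 39.9%, within the 43% cap
Loan-to-value = 154,300/183,500 = 84.1% — pass (97% max)
Credit 814 → row 760+; LTV 84.1% → column 83.01–97%. Grid cell → 6.825%.

6.825%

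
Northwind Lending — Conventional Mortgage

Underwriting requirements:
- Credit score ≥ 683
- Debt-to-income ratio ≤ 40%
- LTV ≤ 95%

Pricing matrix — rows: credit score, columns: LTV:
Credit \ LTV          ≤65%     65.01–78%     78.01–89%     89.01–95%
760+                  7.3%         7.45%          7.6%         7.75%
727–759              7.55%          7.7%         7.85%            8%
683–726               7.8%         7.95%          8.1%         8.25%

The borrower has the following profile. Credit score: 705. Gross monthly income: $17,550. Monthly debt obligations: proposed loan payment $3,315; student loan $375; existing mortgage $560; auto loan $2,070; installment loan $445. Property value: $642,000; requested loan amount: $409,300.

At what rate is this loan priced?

7.8%

Credit score 705 ≥ 683; Total monthly debts = (3,315 + 375 + 560 + 2,070 + 445) = 6,765. DTI = 6,765/17,550 = 38.5% ≤ 40%
LTV = 409,300/642,000 = 63.8% ≤ 95%
Credit 705 → row 683–726; LTV 63.8% → column ≤65%. Grid cell → 7.8%.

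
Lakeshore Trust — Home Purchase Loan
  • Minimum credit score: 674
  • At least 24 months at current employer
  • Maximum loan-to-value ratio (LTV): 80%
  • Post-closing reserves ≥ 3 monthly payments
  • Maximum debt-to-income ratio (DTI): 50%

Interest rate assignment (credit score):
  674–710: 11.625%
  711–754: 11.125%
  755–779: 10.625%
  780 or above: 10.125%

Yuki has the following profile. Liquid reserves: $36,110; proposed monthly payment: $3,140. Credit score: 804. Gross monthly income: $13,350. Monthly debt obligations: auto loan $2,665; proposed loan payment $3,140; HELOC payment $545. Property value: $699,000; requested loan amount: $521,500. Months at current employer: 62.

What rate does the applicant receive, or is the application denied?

Credit score 804 ≥ 674 (meets minimum)
Liquid reserves cover 36,110/3,140 = 11.5 months — ≥ 3 required
Employment 62 ≥ 24 months
LTV = 521,500/699,000 = 74.6% ≤ 80%
Total monthly debts = (2,665 + 3,140 + 545) = 6,350. DTI: 6,350 ÷ 13,350 = 47.6%, within the 50% cap
All requirements met. Score 804 falls in the 780 or above tier → 10.125%.

Approved at 10.125%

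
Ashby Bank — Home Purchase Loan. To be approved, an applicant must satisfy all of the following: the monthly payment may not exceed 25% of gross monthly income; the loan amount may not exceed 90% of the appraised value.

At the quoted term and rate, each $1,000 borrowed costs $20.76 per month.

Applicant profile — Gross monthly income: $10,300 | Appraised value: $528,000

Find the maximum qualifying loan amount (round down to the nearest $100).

Payment cap: 25% × $10,300 = $2,575/month.
At $20.76 per $1,000, that supports 2,575/20.76 × 1,000 ≈ $124,036 → $124,000.
LTV cap: 90% × $528,000 = $475,200 → $475,200.
Binding constraint: payment-to-income.

$124,000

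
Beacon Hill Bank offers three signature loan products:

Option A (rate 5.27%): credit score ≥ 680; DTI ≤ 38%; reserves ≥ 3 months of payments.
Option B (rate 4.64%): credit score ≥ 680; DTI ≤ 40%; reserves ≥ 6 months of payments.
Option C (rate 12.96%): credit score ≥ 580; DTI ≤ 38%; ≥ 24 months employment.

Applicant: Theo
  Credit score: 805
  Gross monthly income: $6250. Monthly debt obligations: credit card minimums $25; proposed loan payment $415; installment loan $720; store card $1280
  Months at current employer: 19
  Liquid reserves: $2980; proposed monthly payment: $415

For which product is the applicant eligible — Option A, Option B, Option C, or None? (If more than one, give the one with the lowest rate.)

Option B

Total debts = (25 + 415 + 720 + 1,280) = 2,440; DTI = 2,440/6,250 = 39%.
Reserves = 2,980/415 = 7.2 months.
Option A: score 805 ≥ 680; DTI 39% > 38%; reserves 7.2 ≥ 3 mo → does not qualify.
Option B: score 805 ≥ 680; DTI 39% ≤ 40%; reserves 7.2 ≥ 6 mo → qualifies.
Option C: score 805 ≥ 580; DTI 39% > 38%; employment 19 < 24 mo → does not qualify.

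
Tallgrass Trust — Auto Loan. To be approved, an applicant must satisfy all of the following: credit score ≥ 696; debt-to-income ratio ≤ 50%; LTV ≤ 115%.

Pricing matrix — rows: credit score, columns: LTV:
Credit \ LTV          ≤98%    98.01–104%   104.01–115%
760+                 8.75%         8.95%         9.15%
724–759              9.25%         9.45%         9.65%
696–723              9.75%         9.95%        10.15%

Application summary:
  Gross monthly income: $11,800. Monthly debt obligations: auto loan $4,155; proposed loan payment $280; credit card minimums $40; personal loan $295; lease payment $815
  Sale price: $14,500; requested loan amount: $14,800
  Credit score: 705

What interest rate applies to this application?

Credit score 705 ≥ 696; Total monthly debts = (4,155 + 280 + 40 + 295 + 815) = 5,585. DTI = 5,585/11,800 = 47.3% ≤ 50%
Loan-to-value = 14,800/14,500 = 102.1% — pass (115% max)
Row: 705 falls in 696–723. Column: 102.1% falls in 98.01–104%. Rate = 9.95%.

9.95%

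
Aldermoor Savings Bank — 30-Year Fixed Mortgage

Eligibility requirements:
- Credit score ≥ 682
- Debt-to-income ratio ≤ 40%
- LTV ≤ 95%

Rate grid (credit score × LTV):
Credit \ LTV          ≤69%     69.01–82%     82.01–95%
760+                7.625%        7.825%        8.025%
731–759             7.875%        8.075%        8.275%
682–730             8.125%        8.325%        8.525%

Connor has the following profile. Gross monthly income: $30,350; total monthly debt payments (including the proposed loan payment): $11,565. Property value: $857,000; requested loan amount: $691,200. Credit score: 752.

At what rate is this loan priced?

Credit score 752 ≥ 682; DTI: 11,565 ÷ 30,350 = 38.1%, within the 40% cap
LTV = 691,200/857,000 = 80.7% ≤ 95%
Score 752 is in the 731–759 band; LTV 80.7% is in the 69.01–82% band → 8.075%.

8.075%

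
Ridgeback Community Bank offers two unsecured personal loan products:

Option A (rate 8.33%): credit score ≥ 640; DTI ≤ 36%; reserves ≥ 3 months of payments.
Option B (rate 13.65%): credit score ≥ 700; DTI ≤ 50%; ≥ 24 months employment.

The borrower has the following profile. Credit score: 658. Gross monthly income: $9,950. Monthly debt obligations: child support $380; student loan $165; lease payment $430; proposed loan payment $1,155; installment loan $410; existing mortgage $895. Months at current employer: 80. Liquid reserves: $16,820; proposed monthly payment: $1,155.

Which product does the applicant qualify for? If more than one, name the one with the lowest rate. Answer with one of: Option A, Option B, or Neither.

Total debts = (380 + 165 + 430 + 1,155 + 410 + 895) = 3,435; DTI = 3,435/9,950 = 34.5%.
Reserves = 16,820/1,155 = 14.6 months.
Option A: score 658 ≥ 640; DTI 34.5% ≤ 36%; reserves 14.6 ≥ 3 mo → qualifies.
Option B: score 658 < 700; DTI 34.5% ≤ 50%; employment 80 ≥ 24 mo → does not qualify.

Option A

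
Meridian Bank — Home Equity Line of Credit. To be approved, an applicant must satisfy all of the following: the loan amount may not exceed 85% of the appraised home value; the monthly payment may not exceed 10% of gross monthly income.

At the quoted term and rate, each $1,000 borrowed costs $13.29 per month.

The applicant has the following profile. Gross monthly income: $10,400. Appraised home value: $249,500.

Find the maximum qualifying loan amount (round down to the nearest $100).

$78,200

Payment cap: 10% × $10,400 = $1,040/month.
At $13.29 per $1,000, that supports 1,040/13.29 × 1,000 ≈ $78,254 → $78,200.
LTV cap: 85% × $249,500 = $212,075 → $212,000.
Binding constraint: payment-to-income.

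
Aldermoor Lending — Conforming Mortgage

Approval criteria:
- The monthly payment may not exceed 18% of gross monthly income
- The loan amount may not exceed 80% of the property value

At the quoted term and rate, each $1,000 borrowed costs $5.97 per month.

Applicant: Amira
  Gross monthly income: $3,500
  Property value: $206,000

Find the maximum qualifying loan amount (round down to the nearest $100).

$105,500

Payment cap: 18% × $3,500 = $630/month.
At $5.97 per $1,000, that supports 630/5.97 × 1,000 ≈ $105,527 → $105,500.
LTV cap: 80% × $206,000 = $164,800 → $164,800.
Binding constraint: payment-to-income.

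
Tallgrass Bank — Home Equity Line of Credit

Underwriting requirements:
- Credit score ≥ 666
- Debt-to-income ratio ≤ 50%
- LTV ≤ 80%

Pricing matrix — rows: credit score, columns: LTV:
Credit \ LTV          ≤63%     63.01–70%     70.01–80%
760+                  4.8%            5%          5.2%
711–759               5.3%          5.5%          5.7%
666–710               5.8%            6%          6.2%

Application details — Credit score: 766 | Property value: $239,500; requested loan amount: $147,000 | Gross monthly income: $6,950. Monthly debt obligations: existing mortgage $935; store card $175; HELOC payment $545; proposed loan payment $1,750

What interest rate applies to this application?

Credit score 766 ≥ 666; Total monthly debts = (935 + 175 + 545 + 1,750) = 3,405. DTI = 3,405/6,950 = 49% ≤ 50%
LTV: 147,000 ÷ 239,500 = 61.4%, within 80% cap
Row: 766 falls in 760+. Column: 61.4% falls in ≤63%. Rate = 4.8%.

4.8%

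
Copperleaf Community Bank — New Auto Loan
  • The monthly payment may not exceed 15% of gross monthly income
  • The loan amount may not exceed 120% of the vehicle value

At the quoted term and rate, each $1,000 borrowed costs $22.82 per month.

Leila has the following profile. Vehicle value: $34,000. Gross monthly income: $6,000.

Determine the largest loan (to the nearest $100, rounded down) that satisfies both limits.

$39,400

Payment cap: 15% × $6,000 = $900/month.
At $22.82 per $1,000, that supports 900/22.82 × 1,000 ≈ $39,439 → $39,400.
LTV cap: 120% × $34,000 = $40,800 → $40,800.
Binding constraint: payment-to-income.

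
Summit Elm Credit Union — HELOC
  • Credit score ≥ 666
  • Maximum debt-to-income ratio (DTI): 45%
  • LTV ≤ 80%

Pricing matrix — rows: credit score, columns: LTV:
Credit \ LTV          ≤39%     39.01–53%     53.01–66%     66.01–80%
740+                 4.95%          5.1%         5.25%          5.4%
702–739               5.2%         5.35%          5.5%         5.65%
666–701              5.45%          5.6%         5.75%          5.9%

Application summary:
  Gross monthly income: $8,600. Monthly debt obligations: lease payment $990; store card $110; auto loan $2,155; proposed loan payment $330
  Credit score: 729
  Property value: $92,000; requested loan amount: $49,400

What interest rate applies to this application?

Credit score 729 ≥ 666; Total monthly debts = (990 + 110 + 2,155 + 330) = 3,585. DTI = 3,585/8,600 = 41.7% ≤ 45%
LTV = 49,400/92,000 = 53.7% ≤ 80%
Score 729 is in the 702–739 band; LTV 53.7% is in the 53.01–66% band → 5.5%.

5.5%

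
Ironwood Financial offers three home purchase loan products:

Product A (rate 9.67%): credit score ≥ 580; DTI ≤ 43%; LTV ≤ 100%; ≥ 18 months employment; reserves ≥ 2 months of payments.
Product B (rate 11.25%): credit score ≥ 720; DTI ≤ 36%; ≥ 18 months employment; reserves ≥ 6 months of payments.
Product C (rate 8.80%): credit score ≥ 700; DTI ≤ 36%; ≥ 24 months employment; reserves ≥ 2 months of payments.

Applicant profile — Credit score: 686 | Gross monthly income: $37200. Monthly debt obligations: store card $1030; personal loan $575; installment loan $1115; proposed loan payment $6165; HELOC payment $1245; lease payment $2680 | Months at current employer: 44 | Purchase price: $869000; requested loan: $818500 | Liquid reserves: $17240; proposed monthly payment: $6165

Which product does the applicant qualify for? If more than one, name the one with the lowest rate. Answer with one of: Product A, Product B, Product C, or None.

Total debts = (1,030 + 575 + 1,115 + 6,165 + 1,245 + 2,680) = 12,810; DTI = 12,810/37,200 = 34.4%.
LTV = 818,500/869,000 = 94.2%.
Reserves = 17,240/6,165 = 2.8 months.
Product A: score 686 ≥ 580; DTI 34.4% ≤ 43%; LTV 94.2% ≤ 100%; employment 44 ≥ 18 mo; reserves 2.8 ≥ 2 mo → qualifies.
Product B: score 686 < 720; DTI 34.4% ≤ 36%; employment 44 ≥ 18 mo; reserves 2.8 < 6 mo → does not qualify.
Product C: score 686 < 700; DTI 34.4% ≤ 36%; employment 44 ≥ 24 mo; reserves 2.8 ≥ 2 mo → does not qualify.

Product A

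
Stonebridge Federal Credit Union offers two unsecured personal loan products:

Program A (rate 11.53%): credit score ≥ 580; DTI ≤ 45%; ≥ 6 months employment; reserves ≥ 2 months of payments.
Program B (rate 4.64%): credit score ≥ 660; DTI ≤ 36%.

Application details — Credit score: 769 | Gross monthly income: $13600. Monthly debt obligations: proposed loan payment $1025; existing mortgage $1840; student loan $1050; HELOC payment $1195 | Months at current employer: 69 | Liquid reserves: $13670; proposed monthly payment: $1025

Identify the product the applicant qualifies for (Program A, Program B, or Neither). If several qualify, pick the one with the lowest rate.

Program A

Total debts = (1,025 + 1,840 + 1,050 + 1,195) = 5,110; DTI = 5,110/13,600 = 37.6%.
Reserves = 13,670/1,025 = 13.3 months.
Program A: score 769 ≥ 580; DTI 37.6% ≤ 45%; employment 69 ≥ 6 mo; reserves 13.3 ≥ 2 mo → qualifies.
Program B: score 769 ≥ 660; DTI 37.6% > 36% → does not qualify.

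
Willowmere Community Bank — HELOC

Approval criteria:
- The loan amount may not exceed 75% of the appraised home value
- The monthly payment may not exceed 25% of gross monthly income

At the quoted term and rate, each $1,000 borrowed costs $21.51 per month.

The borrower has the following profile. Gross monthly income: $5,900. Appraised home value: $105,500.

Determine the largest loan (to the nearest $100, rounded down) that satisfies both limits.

Payment cap: 25% × $5,900 = $1,475/month.
At $21.51 per $1,000, that supports 1,475/21.51 × 1,000 ≈ $68,572 → $68,500.
LTV cap: 75% × $105,500 = $79,125 → $79,100.
Binding constraint: payment-to-income.

$68,500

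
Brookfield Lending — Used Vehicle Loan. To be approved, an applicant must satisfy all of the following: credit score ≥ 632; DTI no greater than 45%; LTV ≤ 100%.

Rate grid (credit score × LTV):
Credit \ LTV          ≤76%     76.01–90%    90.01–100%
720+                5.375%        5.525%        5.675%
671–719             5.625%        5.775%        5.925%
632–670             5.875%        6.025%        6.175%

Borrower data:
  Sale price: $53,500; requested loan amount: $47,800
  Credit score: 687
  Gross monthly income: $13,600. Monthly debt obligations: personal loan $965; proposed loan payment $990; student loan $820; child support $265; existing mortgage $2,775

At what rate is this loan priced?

Credit score 687 ≥ 632; Total monthly debts = (965 + 990 + 820 + 265 + 2,775) = 5,815. Debt-to-income = 5,815/13,600 = 42.8% — meets 45% limit
LTV = 47,800/53,500 = 89.3% ≤ 100%
Row: 687 falls in 671–719. Column: 89.3% falls in 76.01–90%. Rate = 5.775%.

5.775%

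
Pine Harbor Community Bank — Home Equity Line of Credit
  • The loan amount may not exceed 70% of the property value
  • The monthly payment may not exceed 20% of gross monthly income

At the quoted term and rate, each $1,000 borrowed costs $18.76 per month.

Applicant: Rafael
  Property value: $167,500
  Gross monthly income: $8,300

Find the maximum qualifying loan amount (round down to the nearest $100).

$88,400

Payment cap: 20% × $8,300 = $1,660/month.
At $18.76 per $1,000, that supports 1,660/18.76 × 1,000 ≈ $88,486 → $88,400.
LTV cap: 70% × $167,500 = $117,250 → $117,200.
Binding constraint: payment-to-income.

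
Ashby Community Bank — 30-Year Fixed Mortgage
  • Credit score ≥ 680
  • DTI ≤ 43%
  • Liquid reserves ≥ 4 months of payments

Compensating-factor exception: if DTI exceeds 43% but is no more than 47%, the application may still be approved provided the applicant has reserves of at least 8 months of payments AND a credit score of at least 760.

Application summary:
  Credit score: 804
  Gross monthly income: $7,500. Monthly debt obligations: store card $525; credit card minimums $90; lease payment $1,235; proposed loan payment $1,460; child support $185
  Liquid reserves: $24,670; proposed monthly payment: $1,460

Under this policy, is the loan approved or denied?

Credit score 804 ≥ 680 (meets base)
Total debts = (525 + 90 + 1,235 + 1,460 + 185) = 3,495. DTI: 3,495 ÷ 7,500 = 46.6%, over the 43% base limit.
Liquid reserves cover 24,670/1,460 = 16.9 months — ≥ 4 required
DTI 46.6% is within the 43%–47% exception band; checking compensating factors.
Override check — reserves: 16.9 mo (ok); score: 804 (ok).
Both override conditions satisfied; DTI exception granted.

Approved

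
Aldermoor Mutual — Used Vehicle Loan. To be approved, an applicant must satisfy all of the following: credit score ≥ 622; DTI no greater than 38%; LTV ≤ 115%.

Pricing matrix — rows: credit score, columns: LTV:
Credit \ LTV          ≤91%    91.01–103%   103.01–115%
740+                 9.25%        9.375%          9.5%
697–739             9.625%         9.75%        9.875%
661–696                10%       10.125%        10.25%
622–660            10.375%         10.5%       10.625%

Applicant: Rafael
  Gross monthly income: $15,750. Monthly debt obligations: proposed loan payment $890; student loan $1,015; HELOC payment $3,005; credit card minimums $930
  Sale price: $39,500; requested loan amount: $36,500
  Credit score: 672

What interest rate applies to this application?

10.125%

Credit score 672 ≥ 622; Total monthly debts = (890 + 1,015 + 3,005 + 930) = 5,840. Debt-to-income = 5,840/15,750 = 37.1% — meets 38% limit
LTV: 36,500 ÷ 39,500 = 92.4%, within 115% cap
Row: 672 falls in 661–696. Column: 92.4% falls in 91.01–103%. Rate = 10.125%.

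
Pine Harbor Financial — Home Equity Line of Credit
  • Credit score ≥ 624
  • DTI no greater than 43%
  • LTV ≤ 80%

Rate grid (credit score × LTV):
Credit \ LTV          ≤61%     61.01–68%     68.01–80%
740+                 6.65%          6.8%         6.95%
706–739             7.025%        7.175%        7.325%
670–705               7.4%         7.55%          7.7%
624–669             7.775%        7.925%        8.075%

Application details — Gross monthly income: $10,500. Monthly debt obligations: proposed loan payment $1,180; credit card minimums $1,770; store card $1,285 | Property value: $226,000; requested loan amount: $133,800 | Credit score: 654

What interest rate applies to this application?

Credit score 654 ≥ 624; Total monthly debts = (1,180 + 1,770 + 1,285) = 4,235. DTI = 4,235/10,500 = 40.3% ≤ 43%
LTV: 133,800 ÷ 226,000 = 59.2%, within 80% cap
Score 654 is in the 624–669 band; LTV 59.2% is in the ≤61% band → 7.775%.

7.775%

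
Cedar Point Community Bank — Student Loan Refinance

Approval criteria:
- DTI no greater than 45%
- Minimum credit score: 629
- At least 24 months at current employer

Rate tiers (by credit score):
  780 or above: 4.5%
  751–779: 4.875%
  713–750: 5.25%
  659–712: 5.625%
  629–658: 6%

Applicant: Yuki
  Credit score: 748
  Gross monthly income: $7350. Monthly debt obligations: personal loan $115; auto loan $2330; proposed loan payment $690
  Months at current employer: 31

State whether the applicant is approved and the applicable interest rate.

Credit score 748 ≥ 629 (meets minimum)
Total monthly debts = (115 + 2,330 + 690) = 3,135. Debt-to-income = 3,135/7,350 = 42.7% — meets 45% limit
Employment 31 ≥ 24 months
All requirements met. Score 748 falls in the 713–750 tier → 5.25%.

Approved at 5.25%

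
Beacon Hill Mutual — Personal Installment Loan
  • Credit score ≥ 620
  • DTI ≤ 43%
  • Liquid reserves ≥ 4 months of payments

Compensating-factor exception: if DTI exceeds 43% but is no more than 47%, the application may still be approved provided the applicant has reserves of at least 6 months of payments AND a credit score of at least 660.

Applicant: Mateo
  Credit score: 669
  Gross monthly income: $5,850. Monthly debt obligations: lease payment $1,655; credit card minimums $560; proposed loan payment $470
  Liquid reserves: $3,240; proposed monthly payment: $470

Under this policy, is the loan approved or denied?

Approved

Credit score 669 ≥ 620 (meets base)
Total debts = (1,655 + 560 + 470) = 2,685. DTI: 2,685 ÷ 5,850 = 45.9%, over the 43% base limit.
Reserves = 3,240/470 = 6.9 months ≥ 4
DTI 45.9% is within the 43%–47% exception band; checking compensating factors.
Reserves 6.9 ≥ 6 months; credit score 669 ≥ 660.
Both compensating conditions met → exception applies.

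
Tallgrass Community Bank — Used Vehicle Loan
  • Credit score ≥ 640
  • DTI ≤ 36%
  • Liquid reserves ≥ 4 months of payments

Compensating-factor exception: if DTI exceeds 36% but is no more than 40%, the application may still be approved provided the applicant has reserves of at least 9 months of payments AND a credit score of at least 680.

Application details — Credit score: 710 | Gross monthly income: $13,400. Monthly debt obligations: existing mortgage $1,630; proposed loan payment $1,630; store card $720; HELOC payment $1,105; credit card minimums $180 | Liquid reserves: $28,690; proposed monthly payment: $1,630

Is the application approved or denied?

Approved

Credit score 710 ≥ 640 (meets base)
Total debts = (1,630 + 1,630 + 720 + 1,105 + 180) = 5,265. DTI = 5,265/13,400 = 39.3% > 36% — standard DTI limit exceeded.
Reserves: 28,690 ÷ 1,630 = 17.6 months (meets 4-month minimum)
DTI 39.3% is within the 36%–40% exception band; checking compensating factors.
Override check — reserves: 17.6 mo (ok); score: 710 (ok).
Both compensating conditions met → exception applies.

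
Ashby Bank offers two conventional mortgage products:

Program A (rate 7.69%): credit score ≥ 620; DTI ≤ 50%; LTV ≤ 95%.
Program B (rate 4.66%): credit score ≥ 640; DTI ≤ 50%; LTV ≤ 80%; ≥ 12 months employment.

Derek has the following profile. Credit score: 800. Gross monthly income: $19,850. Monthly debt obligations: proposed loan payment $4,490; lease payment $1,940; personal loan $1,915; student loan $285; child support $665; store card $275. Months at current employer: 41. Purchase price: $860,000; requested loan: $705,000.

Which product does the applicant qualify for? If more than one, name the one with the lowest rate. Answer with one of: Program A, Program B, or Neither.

Total debts = (4,490 + 1,940 + 1,915 + 285 + 665 + 275) = 9,570; DTI = 9,570/19,850 = 48.2%.
LTV = 705,000/860,000 = 82%.
Program A: score 800 ≥ 620; DTI 48.2% ≤ 50%; LTV 82% ≤ 95% → qualifies.
Program B: score 800 ≥ 640; DTI 48.2% ≤ 50%; LTV 82% > 80%; employment 41 ≥ 12 mo → does not qualify.

Program A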